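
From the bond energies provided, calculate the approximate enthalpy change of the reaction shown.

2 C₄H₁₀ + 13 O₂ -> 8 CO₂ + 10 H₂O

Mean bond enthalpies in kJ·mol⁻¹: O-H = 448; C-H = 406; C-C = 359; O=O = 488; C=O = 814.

Bonds broken (reactants):
  C-C: 6 × 359 = 2154
  C-H: 20 × 406 = 8120
  O=O: 13 × 488 = 6344
  Σ(broken) = 16618 kJ
Bonds formed (products):
  C=O: 16 × 814 = 13024
  O-H: 20 × 448 = 8960
  Σ(formed) = 21984 kJ
ΔH = Σ(broken) − Σ(formed) = 16618 − 21984 = −5366 kJ

ΔH ≈ −5366 kJ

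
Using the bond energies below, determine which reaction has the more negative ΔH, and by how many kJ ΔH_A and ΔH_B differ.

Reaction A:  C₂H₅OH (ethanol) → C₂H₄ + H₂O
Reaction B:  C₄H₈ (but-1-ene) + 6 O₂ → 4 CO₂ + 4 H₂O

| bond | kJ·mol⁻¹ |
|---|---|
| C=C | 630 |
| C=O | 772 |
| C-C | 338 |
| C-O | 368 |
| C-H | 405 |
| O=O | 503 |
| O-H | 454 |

Reaction B, by 2271 kJ

Reaction A:
  Bonds broken (reactants):
    C-C: 1 × 338 = 338
    C-H: 5 × 405 = 2025
    C-O: 1 × 368 = 368
    O-H: 1 × 454 = 454
    Σ(broken) = 3185 kJ
  Bonds formed (products):
    C-H: 4 × 405 = 1620
    C=C: 1 × 630 = 630
    O-H: 2 × 454 = 908
    Σ(formed) = 3158 kJ
  ΔH_A = 3185 − 3158 = +27 kJ
Reaction B:
  Bonds broken (reactants):
    C-C: 2 × 338 = 676
    C-H: 8 × 405 = 3240
    C=C: 1 × 630 = 630
    O=O: 6 × 503 = 3018
    Σ(broken) = 7564 kJ
  Bonds formed (products):
    C=O: 8 × 772 = 6176
    O-H: 8 × 454 = 3632
    Σ(formed) = 9808 kJ
  ΔH_B = 7564 − 9808 = −2244 kJ
ΔH_A − ΔH_B = +2271 kJ, so reaction B has the more negative ΔH; |ΔH_A − ΔH_B| = 2271 kJ.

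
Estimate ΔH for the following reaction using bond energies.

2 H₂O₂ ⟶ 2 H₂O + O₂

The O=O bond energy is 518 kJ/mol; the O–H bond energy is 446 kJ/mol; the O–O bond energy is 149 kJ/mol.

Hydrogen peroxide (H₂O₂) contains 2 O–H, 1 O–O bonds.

ΔH ≈ −220 kJ

Bonds broken (reactants):
  O–H: 4 × 446 = 1784
  O–O: 2 × 149 = 298
  Σ(broken) = 2082 kJ
Bonds formed (products):
  O–H: 4 × 446 = 1784
  O=O: 1 × 518 = 518
  Σ(formed) = 2302 kJ
ΔH = Σ(broken) − Σ(formed) = 2082 − 2302 = −220 kJ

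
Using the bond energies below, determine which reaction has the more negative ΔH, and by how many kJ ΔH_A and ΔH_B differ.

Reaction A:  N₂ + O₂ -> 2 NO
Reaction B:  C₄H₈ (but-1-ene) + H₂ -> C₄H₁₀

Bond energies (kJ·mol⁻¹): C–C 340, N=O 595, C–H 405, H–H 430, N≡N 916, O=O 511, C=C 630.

Reaction B, by 327 kJ

Reaction A:
  Bonds broken (reactants):
    N≡N: 1 × 916 = 916
    O=O: 1 × 511 = 511
    Σ(broken) = 1427 kJ
  Bonds formed (products):
    N=O: 2 × 595 = 1190
    Σ(formed) = 1190 kJ
  ΔH_A = 1427 − 1190 = +237 kJ
Reaction B:
  Bonds broken (reactants):
    C–C: 2 × 340 = 680
    C–H: 8 × 405 = 3240
    C=C: 1 × 630 = 630
    H–H: 1 × 430 = 430
    Σ(broken) = 4980 kJ
  Bonds formed (products):
    C–C: 3 × 340 = 1020
    C–H: 10 × 405 = 4050
    Σ(formed) = 5070 kJ
  ΔH_B = 4980 − 5070 = −90 kJ
ΔH_A − ΔH_B = +327 kJ, so reaction B has the more negative ΔH; |ΔH_A − ΔH_B| = 327 kJ.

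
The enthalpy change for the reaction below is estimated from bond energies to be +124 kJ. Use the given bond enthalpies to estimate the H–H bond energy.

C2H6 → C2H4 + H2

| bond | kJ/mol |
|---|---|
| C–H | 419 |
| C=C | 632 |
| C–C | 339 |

Let D be the H–H bond energy.
Σ(broken) = 1×339 + 6×419 = 2853
Σ(formed) = 4×419 + 1×632 + 1×D = 2308 + D
ΔH = Σ(broken) − Σ(formed) = (2853) − (2308 + D) = +545 − D
Setting this equal to +124 kJ gives D = 421 kJ/mol.

D(H–H) ≈ 421 kJ/mol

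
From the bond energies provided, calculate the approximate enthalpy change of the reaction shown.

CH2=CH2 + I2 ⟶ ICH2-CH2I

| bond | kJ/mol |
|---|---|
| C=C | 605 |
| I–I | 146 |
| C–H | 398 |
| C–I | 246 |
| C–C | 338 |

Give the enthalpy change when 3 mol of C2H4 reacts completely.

Bonds broken (reactants):
  C–H: 4 × 398 = 1592
  C=C: 1 × 605 = 605
  I–I: 1 × 146 = 146
  Σ(broken) = 2343 kJ
Bonds formed (products):
  C–C: 1 × 338 = 338
  C–H: 4 × 398 = 1592
  C–I: 2 × 246 = 492
  Σ(formed) = 2422 kJ
ΔH = Σ(broken) − Σ(formed) = 2343 − 2422 = −79 kJ
For 3× the reaction as written: 3 × (−79) = −237 kJ

ΔH = −237 kJ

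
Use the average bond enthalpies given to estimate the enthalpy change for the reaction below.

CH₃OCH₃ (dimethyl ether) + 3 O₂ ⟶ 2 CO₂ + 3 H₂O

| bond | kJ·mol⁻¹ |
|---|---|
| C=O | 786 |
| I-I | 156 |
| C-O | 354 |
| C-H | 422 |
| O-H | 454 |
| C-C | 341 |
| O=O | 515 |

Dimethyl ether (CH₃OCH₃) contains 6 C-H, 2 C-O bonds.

Bonds broken (reactants):
  C-H: 6 × 422 = 2532
  C-O: 2 × 354 = 708
  O=O: 3 × 515 = 1545
  Σ(broken) = 4785 kJ
Bonds formed (products):
  C=O: 4 × 786 = 3144
  O-H: 6 × 454 = 2724
  Σ(formed) = 5868 kJ
ΔH = Σ(broken) − Σ(formed) = 4785 − 5868 = −1083 kJ

ΔH ≈ −1083 kJ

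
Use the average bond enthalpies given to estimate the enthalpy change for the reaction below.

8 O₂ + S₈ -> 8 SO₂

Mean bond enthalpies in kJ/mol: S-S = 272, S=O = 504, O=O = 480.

Bonds broken (reactants):
  O=O: 8 × 480 = 3840
  S-S: 8 × 272 = 2176
  Σ(broken) = 6016 kJ
Bonds formed (products):
  S=O: 16 × 504 = 8064
  Σ(formed) = 8064 kJ
ΔH = Σ(broken) − Σ(formed) = 6016 − 8064 = −2048 kJ

ΔH ≈ −2048 kJ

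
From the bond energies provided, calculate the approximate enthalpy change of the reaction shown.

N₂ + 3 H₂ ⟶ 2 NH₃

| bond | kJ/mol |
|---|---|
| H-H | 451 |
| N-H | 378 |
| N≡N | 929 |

ΔH ≈ +14 kJ

Bonds broken (reactants):
  H-H: 3 × 451 = 1353
  N≡N: 1 × 929 = 929
  Σ(broken) = 2282 kJ
Bonds formed (products):
  N-H: 6 × 378 = 2268
  Σ(formed) = 2268 kJ
ΔH = Σ(broken) − Σ(formed) = 2282 − 2268 = +14 kJ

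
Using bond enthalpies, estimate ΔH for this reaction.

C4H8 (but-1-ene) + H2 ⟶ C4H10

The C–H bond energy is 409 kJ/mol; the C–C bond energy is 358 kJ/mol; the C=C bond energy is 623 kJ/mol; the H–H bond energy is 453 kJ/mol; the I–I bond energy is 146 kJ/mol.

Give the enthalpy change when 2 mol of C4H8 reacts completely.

ΔH = −200 kJ

Bonds broken (reactants):
  C–C: 2 × 358 = 716
  C–H: 8 × 409 = 3272
  C=C: 1 × 623 = 623
  H–H: 1 × 453 = 453
  Σ(broken) = 5064 kJ
Bonds formed (products):
  C–C: 3 × 358 = 1074
  C–H: 10 × 409 = 4090
  Σ(formed) = 5164 kJ
ΔH = Σ(broken) − Σ(formed) = 5064 − 5164 = −100 kJ
For 2× the reaction as written: 2 × (−100) = −200 kJ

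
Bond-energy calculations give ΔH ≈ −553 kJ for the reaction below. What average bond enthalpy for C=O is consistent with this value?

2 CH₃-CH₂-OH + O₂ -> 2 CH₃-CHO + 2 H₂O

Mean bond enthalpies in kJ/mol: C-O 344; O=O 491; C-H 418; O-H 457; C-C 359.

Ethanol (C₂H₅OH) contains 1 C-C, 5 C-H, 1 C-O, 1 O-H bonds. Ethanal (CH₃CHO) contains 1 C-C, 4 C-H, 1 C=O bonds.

D(C=O) ≈ 827 kJ/mol

Let D be the C=O bond energy.
Σ(broken) = 2×359 + 10×418 + 2×344 + 2×457 + 1×491 = 6991
Σ(formed) = 2×359 + 8×418 + 2×D + 4×457 = 5890 + 2D
ΔH = Σ(broken) − Σ(formed) = (6991) − (5890 + 2D) = +1101 − 2D
Setting this equal to −553 kJ gives 2D = 1654, so D = 827 kJ/mol.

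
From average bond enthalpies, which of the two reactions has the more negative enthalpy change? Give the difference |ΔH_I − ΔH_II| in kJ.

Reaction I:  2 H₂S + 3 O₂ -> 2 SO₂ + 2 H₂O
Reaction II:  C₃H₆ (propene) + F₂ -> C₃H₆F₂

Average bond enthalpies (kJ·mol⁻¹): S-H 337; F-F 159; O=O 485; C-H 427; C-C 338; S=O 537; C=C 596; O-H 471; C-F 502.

Reaction I, by 642 kJ

Reaction I:
  Bonds broken (reactants):
    O=O: 3 × 485 = 1455
    S-H: 4 × 337 = 1348
    Σ(broken) = 2803 kJ
  Bonds formed (products):
    O-H: 4 × 471 = 1884
    S=O: 4 × 537 = 2148
    Σ(formed) = 4032 kJ
  ΔH_I = 2803 − 4032 = −1229 kJ
Reaction II:
  Bonds broken (reactants):
    C-C: 1 × 338 = 338
    C-H: 6 × 427 = 2562
    C=C: 1 × 596 = 596
    F-F: 1 × 159 = 159
    Σ(broken) = 3655 kJ
  Bonds formed (products):
    C-C: 2 × 338 = 676
    C-F: 2 × 502 = 1004
    C-H: 6 × 427 = 2562
    Σ(formed) = 4242 kJ
  ΔH_II = 3655 − 4242 = −587 kJ
ΔH_I − ΔH_II = −642 kJ, so reaction I has the more negative ΔH; |ΔH_I − ΔH_II| = 642 kJ.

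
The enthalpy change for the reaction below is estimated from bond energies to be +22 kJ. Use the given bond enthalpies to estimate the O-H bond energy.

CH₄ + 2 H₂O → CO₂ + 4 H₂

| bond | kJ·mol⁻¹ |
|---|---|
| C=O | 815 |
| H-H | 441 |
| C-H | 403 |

D(O-H) ≈ 451 kJ/mol

Let D be the O-H bond energy.
Σ(broken) = 4×403 + 4×D = 1612 + 4D
Σ(formed) = 2×815 + 4×441 = 3394
ΔH = Σ(broken) − Σ(formed) = (1612 + 4D) − (3394) = −1782 + 4D
Setting this equal to +22 kJ gives 4D = 1804, so D = 451 kJ/mol.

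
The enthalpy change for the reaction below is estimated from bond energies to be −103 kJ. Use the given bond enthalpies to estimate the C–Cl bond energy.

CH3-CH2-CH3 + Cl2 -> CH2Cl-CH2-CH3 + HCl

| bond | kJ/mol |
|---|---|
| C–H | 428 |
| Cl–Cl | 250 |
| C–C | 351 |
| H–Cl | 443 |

D(C–Cl) ≈ 338 kJ/mol

Let D be the C–Cl bond energy.
Σ(broken) = 2×351 + 8×428 + 1×250 = 4376
Σ(formed) = 2×351 + 1×D + 7×428 + 1×443 = 4141 + D
ΔH = Σ(broken) − Σ(formed) = (4376) − (4141 + D) = +235 − D
Setting this equal to −103 kJ gives D = 338 kJ/mol.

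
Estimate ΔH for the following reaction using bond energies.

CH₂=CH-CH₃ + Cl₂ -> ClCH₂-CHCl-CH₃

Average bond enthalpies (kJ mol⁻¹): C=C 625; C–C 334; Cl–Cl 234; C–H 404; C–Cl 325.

ΔH ≈ −125 kJ

Bonds broken (reactants):
  C–C: 1 × 334 = 334
  C–H: 6 × 404 = 2424
  C=C: 1 × 625 = 625
  Cl–Cl: 1 × 234 = 234
  Σ(broken) = 3617 kJ
Bonds formed (products):
  C–C: 2 × 334 = 668
  C–Cl: 2 × 325 = 650
  C–H: 6 × 404 = 2424
  Σ(formed) = 3742 kJ
ΔH = Σ(broken) − Σ(formed) = 3617 − 3742 = −125 kJ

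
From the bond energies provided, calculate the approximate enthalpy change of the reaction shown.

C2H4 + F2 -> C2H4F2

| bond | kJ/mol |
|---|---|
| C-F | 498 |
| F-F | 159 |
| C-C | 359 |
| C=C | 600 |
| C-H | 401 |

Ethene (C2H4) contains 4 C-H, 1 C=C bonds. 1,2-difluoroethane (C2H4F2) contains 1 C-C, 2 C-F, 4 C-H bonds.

Bonds broken (reactants):
  C-H: 4 × 401 = 1604
  C=C: 1 × 600 = 600
  F-F: 1 × 159 = 159
  Σ(broken) = 2363 kJ
Bonds formed (products):
  C-C: 1 × 359 = 359
  C-F: 2 × 498 = 996
  C-H: 4 × 401 = 1604
  Σ(formed) = 2959 kJ
ΔH = Σ(broken) − Σ(formed) = 2363 − 2959 = −596 kJ

ΔH ≈ −596 kJ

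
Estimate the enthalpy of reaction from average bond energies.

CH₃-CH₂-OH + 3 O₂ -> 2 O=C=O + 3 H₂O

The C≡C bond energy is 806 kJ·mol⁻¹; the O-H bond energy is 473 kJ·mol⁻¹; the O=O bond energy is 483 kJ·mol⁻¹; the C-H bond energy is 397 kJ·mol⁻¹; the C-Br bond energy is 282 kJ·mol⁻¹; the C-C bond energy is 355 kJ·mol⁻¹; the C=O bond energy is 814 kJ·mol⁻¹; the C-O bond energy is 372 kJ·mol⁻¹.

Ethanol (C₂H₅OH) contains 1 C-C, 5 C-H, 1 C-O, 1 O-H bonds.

ΔH ≈ −1460 kJ

Bonds broken (reactants):
  C-C: 1 × 355 = 355
  C-H: 5 × 397 = 1985
  C-O: 1 × 372 = 372
  O-H: 1 × 473 = 473
  O=O: 3 × 483 = 1449
  Σ(broken) = 4634 kJ
Bonds formed (products):
  C=O: 4 × 814 = 3256
  O-H: 6 × 473 = 2838
  Σ(formed) = 6094 kJ
ΔH = Σ(broken) − Σ(formed) = 4634 − 6094 = −1460 kJ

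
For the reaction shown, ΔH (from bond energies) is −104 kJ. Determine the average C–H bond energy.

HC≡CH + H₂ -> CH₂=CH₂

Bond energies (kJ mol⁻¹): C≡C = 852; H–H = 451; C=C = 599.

D(C–H) ≈ 404 kJ/mol

Let D be the C–H bond energy.
Σ(broken) = 1×852 + 2×D + 1×451 = 1303 + 2D
Σ(formed) = 4×D + 1×599 = 599 + 4D
ΔH = Σ(broken) − Σ(formed) = (1303 + 2D) − (599 + 4D) = +704 − 2D
Setting this equal to −104 kJ gives 2D = 808, so D = 404 kJ/mol.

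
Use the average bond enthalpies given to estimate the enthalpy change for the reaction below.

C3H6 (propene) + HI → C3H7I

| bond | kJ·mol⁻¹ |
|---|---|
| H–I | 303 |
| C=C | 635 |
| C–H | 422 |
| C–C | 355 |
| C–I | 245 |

ΔH ≈ −84 kJ

Bonds broken (reactants):
  C–C: 1 × 355 = 355
  C–H: 6 × 422 = 2532
  C=C: 1 × 635 = 635
  H–I: 1 × 303 = 303
  Σ(broken) = 3825 kJ
Bonds formed (products):
  C–C: 2 × 355 = 710
  C–H: 7 × 422 = 2954
  C–I: 1 × 245 = 245
  Σ(formed) = 3909 kJ
ΔH = Σ(broken) − Σ(formed) = 3825 − 3909 = −84 kJ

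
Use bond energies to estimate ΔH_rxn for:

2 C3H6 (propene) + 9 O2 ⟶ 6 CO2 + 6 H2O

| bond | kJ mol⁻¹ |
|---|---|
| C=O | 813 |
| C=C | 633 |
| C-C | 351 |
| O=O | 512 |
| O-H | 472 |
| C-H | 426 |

Bonds broken (reactants):
  C-C: 2 × 351 = 702
  C-H: 12 × 426 = 5112
  C=C: 2 × 633 = 1266
  O=O: 9 × 512 = 4608
  Σ(broken) = 11688 kJ
Bonds formed (products):
  C=O: 12 × 813 = 9756
  O-H: 12 × 472 = 5664
  Σ(formed) = 15420 kJ
ΔH = Σ(broken) − Σ(formed) = 11688 − 15420 = −3732 kJ

ΔH ≈ −3732 kJ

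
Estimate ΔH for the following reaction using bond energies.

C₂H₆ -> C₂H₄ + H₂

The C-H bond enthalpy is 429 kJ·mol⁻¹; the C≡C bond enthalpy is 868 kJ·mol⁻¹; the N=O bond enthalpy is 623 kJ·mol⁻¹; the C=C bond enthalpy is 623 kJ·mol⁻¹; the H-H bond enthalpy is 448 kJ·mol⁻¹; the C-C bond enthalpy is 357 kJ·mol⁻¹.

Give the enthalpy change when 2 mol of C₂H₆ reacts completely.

ΔH = +288 kJ

Bonds broken (reactants):
  C-C: 1 × 357 = 357
  C-H: 6 × 429 = 2574
  Σ(broken) = 2931 kJ
Bonds formed (products):
  C-H: 4 × 429 = 1716
  C=C: 1 × 623 = 623
  H-H: 1 × 448 = 448
  Σ(formed) = 2787 kJ
ΔH = Σ(broken) − Σ(formed) = 2931 − 2787 = +144 kJ
For 2× the reaction as written: 2 × (+144) = +288 kJ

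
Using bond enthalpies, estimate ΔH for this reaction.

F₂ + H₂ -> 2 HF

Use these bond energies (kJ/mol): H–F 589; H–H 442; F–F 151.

ΔH ≈ −585 kJ

Bonds broken (reactants):
  F–F: 1 × 151 = 151
  H–H: 1 × 442 = 442
  Σ(broken) = 593 kJ
Bonds formed (products):
  H–F: 2 × 589 = 1178
  Σ(formed) = 1178 kJ
ΔH = Σ(broken) − Σ(formed) = 593 − 1178 = −585 kJ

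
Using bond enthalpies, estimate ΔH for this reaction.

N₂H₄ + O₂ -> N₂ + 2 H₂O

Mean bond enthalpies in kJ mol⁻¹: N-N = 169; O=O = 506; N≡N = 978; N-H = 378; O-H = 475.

Bonds broken (reactants):
  N-H: 4 × 378 = 1512
  N-N: 1 × 169 = 169
  O=O: 1 × 506 = 506
  Σ(broken) = 2187 kJ
Bonds formed (products):
  N≡N: 1 × 978 = 978
  O-H: 4 × 475 = 1900
  Σ(formed) = 2878 kJ
ΔH = Σ(broken) − Σ(formed) = 2187 − 2878 = −691 kJ

ΔH ≈ −691 kJ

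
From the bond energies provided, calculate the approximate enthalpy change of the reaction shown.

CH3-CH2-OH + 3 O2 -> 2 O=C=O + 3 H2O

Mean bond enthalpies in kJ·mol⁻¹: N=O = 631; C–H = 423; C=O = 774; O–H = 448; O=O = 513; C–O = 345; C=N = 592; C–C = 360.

Bonds broken (reactants):
  C–C: 1 × 360 = 360
  C–H: 5 × 423 = 2115
  C–O: 1 × 345 = 345
  O–H: 1 × 448 = 448
  O=O: 3 × 513 = 1539
  Σ(broken) = 4807 kJ
Bonds formed (products):
  C=O: 4 × 774 = 3096
  O–H: 6 × 448 = 2688
  Σ(formed) = 5784 kJ
ΔH = Σ(broken) − Σ(formed) = 4807 − 5784 = −977 kJ

ΔH ≈ −977 kJ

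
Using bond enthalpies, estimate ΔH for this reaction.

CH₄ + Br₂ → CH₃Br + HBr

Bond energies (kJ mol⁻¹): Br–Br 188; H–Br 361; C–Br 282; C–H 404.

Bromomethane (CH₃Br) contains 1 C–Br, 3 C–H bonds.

ΔH ≈ −51 kJ

Bonds broken (reactants):
  Br–Br: 1 × 188 = 188
  C–H: 4 × 404 = 1616
  Σ(broken) = 1804 kJ
Bonds formed (products):
  C–Br: 1 × 282 = 282
  C–H: 3 × 404 = 1212
  H–Br: 1 × 361 = 361
  Σ(formed) = 1855 kJ
ΔH = Σ(broken) − Σ(formed) = 1804 − 1855 = −51 kJ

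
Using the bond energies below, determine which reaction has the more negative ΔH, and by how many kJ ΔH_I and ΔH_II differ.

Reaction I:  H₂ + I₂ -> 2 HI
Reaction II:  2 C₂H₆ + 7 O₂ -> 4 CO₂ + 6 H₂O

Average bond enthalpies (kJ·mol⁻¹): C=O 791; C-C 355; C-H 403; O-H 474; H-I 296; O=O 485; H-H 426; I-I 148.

Reaction II, by 3057 kJ

Reaction I:
  Bonds broken (reactants):
    H-H: 1 × 426 = 426
    I-I: 1 × 148 = 148
    Σ(broken) = 574 kJ
  Bonds formed (products):
    H-I: 2 × 296 = 592
    Σ(formed) = 592 kJ
  ΔH_I = 574 − 592 = −18 kJ
Reaction II:
  Bonds broken (reactants):
    C-C: 2 × 355 = 710
    C-H: 12 × 403 = 4836
    O=O: 7 × 485 = 3395
    Σ(broken) = 8941 kJ
  Bonds formed (products):
    C=O: 8 × 791 = 6328
    O-H: 12 × 474 = 5688
    Σ(formed) = 12016 kJ
  ΔH_II = 8941 − 12016 = −3075 kJ
ΔH_I − ΔH_II = +3057 kJ, so reaction II has the more negative ΔH; |ΔH_I − ΔH_II| = 3057 kJ.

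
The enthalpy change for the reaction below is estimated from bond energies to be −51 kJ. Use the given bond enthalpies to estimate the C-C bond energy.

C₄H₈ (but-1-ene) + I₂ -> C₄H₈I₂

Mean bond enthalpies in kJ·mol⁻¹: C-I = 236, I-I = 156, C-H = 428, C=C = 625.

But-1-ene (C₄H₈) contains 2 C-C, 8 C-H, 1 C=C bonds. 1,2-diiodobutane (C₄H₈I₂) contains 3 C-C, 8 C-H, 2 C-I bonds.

D(C-C) ≈ 360 kJ/mol

Let D be the C-C bond energy.
Σ(broken) = 2×D + 8×428 + 1×625 + 1×156 = 4205 + 2D
Σ(formed) = 3×D + 8×428 + 2×236 = 3896 + 3D
ΔH = Σ(broken) − Σ(formed) = (4205 + 2D) − (3896 + 3D) = +309 − D
Setting this equal to −51 kJ gives D = 360 kJ/mol.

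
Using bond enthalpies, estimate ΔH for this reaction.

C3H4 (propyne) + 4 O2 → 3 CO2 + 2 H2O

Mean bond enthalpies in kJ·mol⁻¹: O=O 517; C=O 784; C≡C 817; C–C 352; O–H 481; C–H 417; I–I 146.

Bonds broken (reactants):
  C≡C: 1 × 817 = 817
  C–C: 1 × 352 = 352
  C–H: 4 × 417 = 1668
  O=O: 4 × 517 = 2068
  Σ(broken) = 4905 kJ
Bonds formed (products):
  C=O: 6 × 784 = 4704
  O–H: 4 × 481 = 1924
  Σ(formed) = 6628 kJ
ΔH = Σ(broken) − Σ(formed) = 4905 − 6628 = −1723 kJ

ΔH ≈ −1723 kJ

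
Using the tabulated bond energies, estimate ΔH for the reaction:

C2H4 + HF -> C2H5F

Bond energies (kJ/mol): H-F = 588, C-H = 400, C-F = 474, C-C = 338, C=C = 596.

ΔH ≈ −28 kJ

Bonds broken (reactants):
  C-H: 4 × 400 = 1600
  C=C: 1 × 596 = 596
  H-F: 1 × 588 = 588
  Σ(broken) = 2784 kJ
Bonds formed (products):
  C-C: 1 × 338 = 338
  C-F: 1 × 474 = 474
  C-H: 5 × 400 = 2000
  Σ(formed) = 2812 kJ
ΔH = Σ(broken) − Σ(formed) = 2784 − 2812 = −28 kJ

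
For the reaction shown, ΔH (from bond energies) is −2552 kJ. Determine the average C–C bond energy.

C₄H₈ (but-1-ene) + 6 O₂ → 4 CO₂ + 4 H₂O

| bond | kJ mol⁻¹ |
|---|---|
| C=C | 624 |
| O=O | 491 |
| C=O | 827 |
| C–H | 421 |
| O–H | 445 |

D(C–C) ≈ 343 kJ/mol

Let D be the C–C bond energy.
Σ(broken) = 2×D + 8×421 + 1×624 + 6×491 = 6938 + 2D
Σ(formed) = 8×827 + 8×445 = 10176
ΔH = Σ(broken) − Σ(formed) = (6938 + 2D) − (10176) = −3238 + 2D
Setting this equal to −2552 kJ gives 2D = 686, so D = 343 kJ/mol.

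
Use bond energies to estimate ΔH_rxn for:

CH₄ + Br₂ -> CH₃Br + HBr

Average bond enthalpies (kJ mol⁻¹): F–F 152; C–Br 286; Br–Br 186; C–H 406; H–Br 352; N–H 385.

Bonds broken (reactants):
  Br–Br: 1 × 186 = 186
  C–H: 4 × 406 = 1624
  Σ(broken) = 1810 kJ
Bonds formed (products):
  C–Br: 1 × 286 = 286
  C–H: 3 × 406 = 1218
  H–Br: 1 × 352 = 352
  Σ(formed) = 1856 kJ
ΔH = Σ(broken) − Σ(formed) = 1810 − 1856 = −46 kJ

ΔH ≈ −46 kJ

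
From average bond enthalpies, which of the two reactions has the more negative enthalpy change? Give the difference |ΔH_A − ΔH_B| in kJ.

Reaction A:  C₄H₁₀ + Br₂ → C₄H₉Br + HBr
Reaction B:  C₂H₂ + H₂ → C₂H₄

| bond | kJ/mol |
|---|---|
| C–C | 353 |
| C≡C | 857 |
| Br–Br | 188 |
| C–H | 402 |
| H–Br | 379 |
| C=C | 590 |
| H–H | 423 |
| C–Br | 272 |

Reaction A:
  Bonds broken (reactants):
    Br–Br: 1 × 188 = 188
    C–C: 3 × 353 = 1059
    C–H: 10 × 402 = 4020
    Σ(broken) = 5267 kJ
  Bonds formed (products):
    C–Br: 1 × 272 = 272
    C–C: 3 × 353 = 1059
    C–H: 9 × 402 = 3618
    H–Br: 1 × 379 = 379
    Σ(formed) = 5328 kJ
  ΔH_A = 5267 − 5328 = −61 kJ
Reaction B:
  Bonds broken (reactants):
    C≡C: 1 × 857 = 857
    C–H: 2 × 402 = 804
    H–H: 1 × 423 = 423
    Σ(broken) = 2084 kJ
  Bonds formed (products):
    C–H: 4 × 402 = 1608
    C=C: 1 × 590 = 590
    Σ(formed) = 2198 kJ
  ΔH_B = 2084 − 2198 = −114 kJ
ΔH_A − ΔH_B = +53 kJ, so reaction B has the more negative ΔH; |ΔH_A − ΔH_B| = 53 kJ.

Reaction B, by 53 kJ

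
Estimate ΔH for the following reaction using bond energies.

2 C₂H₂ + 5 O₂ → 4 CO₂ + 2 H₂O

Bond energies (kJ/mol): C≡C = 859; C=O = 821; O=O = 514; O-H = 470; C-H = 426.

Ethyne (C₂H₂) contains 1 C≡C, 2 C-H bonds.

Bonds broken (reactants):
  C≡C: 2 × 859 = 1718
  C-H: 4 × 426 = 1704
  O=O: 5 × 514 = 2570
  Σ(broken) = 5992 kJ
Bonds formed (products):
  C=O: 8 × 821 = 6568
  O-H: 4 × 470 = 1880
  Σ(formed) = 8448 kJ
ΔH = Σ(broken) − Σ(formed) = 5992 − 8448 = −2456 kJ

ΔH ≈ −2456 kJ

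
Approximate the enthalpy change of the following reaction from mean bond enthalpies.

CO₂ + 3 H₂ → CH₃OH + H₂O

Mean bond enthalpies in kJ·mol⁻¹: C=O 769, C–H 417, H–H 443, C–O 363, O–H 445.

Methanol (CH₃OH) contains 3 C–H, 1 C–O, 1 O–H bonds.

ΔH ≈ −82 kJ

Bonds broken (reactants):
  C=O: 2 × 769 = 1538
  H–H: 3 × 443 = 1329
  Σ(broken) = 2867 kJ
Bonds formed (products):
  C–H: 3 × 417 = 1251
  C–O: 1 × 363 = 363
  O–H: 3 × 445 = 1335
  Σ(formed) = 2949 kJ
ΔH = Σ(broken) − Σ(formed) = 2867 − 2949 = −82 kJ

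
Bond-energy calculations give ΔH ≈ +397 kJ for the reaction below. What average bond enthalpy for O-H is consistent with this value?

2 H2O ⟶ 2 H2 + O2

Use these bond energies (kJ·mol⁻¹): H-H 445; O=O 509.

D(O-H) ≈ 449 kJ/mol

Let D be the O-H bond energy.
Σ(broken) = 4×D = 4D
Σ(formed) = 2×445 + 1×509 = 1399
ΔH = Σ(broken) − Σ(formed) = (4D) − (1399) = −1399 + 4D
Setting this equal to +397 kJ gives 4D = 1796, so D = 449 kJ/mol.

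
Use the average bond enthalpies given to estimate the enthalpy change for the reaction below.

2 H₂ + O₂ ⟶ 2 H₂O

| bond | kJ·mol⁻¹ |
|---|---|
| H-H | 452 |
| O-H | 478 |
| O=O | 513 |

Bonds broken (reactants):
  H-H: 2 × 452 = 904
  O=O: 1 × 513 = 513
  Σ(broken) = 1417 kJ
Bonds formed (products):
  O-H: 4 × 478 = 1912
  Σ(formed) = 1912 kJ
ΔH = Σ(broken) − Σ(formed) = 1417 − 1912 = −495 kJ

ΔH ≈ −495 kJ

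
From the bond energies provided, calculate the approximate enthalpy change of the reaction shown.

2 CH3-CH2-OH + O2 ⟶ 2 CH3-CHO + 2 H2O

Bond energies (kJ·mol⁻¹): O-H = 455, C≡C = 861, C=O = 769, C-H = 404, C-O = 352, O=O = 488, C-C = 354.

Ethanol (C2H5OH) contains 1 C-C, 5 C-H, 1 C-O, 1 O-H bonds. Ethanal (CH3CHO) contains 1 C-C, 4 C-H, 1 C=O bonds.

ΔH ≈ −448 kJ

Bonds broken (reactants):
  C-C: 2 × 354 = 708
  C-H: 10 × 404 = 4040
  C-O: 2 × 352 = 704
  O-H: 2 × 455 = 910
  O=O: 1 × 488 = 488
  Σ(broken) = 6850 kJ
Bonds formed (products):
  C-C: 2 × 354 = 708
  C-H: 8 × 404 = 3232
  C=O: 2 × 769 = 1538
  O-H: 4 × 455 = 1820
  Σ(formed) = 7298 kJ
ΔH = Σ(broken) − Σ(formed) = 6850 − 7298 = −448 kJ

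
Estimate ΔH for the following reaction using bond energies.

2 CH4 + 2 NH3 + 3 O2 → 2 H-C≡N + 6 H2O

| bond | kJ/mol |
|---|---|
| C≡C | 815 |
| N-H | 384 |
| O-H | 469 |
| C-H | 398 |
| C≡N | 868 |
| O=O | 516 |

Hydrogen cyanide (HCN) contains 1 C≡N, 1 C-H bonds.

Bonds broken (reactants):
  C-H: 8 × 398 = 3184
  N-H: 6 × 384 = 2304
  O=O: 3 × 516 = 1548
  Σ(broken) = 7036 kJ
Bonds formed (products):
  C≡N: 2 × 868 = 1736
  C-H: 2 × 398 = 796
  O-H: 12 × 469 = 5628
  Σ(formed) = 8160 kJ
ΔH = Σ(broken) − Σ(formed) = 7036 − 8160 = −1124 kJ

ΔH ≈ −1124 kJ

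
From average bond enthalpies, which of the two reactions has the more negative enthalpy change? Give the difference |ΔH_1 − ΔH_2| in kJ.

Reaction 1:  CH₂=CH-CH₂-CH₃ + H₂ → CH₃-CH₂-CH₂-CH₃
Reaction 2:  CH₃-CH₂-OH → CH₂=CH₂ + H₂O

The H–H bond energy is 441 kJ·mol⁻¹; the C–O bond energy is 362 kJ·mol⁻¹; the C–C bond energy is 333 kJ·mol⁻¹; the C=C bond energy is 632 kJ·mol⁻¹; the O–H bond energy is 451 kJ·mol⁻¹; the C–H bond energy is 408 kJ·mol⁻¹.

Reaction 1:
  Bonds broken (reactants):
    C–C: 2 × 333 = 666
    C–H: 8 × 408 = 3264
    C=C: 1 × 632 = 632
    H–H: 1 × 441 = 441
    Σ(broken) = 5003 kJ
  Bonds formed (products):
    C–C: 3 × 333 = 999
    C–H: 10 × 408 = 4080
    Σ(formed) = 5079 kJ
  ΔH_1 = 5003 − 5079 = −76 kJ
Reaction 2:
  Bonds broken (reactants):
    C–C: 1 × 333 = 333
    C–H: 5 × 408 = 2040
    C–O: 1 × 362 = 362
    O–H: 1 × 451 = 451
    Σ(broken) = 3186 kJ
  Bonds formed (products):
    C–H: 4 × 408 = 1632
    C=C: 1 × 632 = 632
    O–H: 2 × 451 = 902
    Σ(formed) = 3166 kJ
  ΔH_2 = 3186 − 3166 = +20 kJ
ΔH_1 − ΔH_2 = −96 kJ, so reaction 1 has the more negative ΔH; |ΔH_1 − ΔH_2| = 96 kJ.

Reaction 1, by 96 kJ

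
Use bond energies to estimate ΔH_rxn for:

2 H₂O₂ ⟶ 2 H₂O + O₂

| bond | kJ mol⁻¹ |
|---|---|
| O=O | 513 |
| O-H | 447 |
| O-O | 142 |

Bonds broken (reactants):
  O-H: 4 × 447 = 1788
  O-O: 2 × 142 = 284
  Σ(broken) = 2072 kJ
Bonds formed (products):
  O-H: 4 × 447 = 1788
  O=O: 1 × 513 = 513
  Σ(formed) = 2301 kJ
ΔH = Σ(broken) − Σ(formed) = 2072 − 2301 = −229 kJ

ΔH ≈ −229 kJ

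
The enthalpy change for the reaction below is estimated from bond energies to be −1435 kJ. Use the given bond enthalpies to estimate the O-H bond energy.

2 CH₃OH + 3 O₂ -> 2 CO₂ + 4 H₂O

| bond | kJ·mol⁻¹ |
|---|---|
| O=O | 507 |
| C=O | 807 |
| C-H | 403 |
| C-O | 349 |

D(O-H) ≈ 474 kJ/mol

Let D be the O-H bond energy.
Σ(broken) = 6×403 + 2×349 + 2×D + 3×507 = 4637 + 2D
Σ(formed) = 4×807 + 8×D = 3228 + 8D
ΔH = Σ(broken) − Σ(formed) = (4637 + 2D) − (3228 + 8D) = +1409 − 6D
Setting this equal to −1435 kJ gives 6D = 2844, so D = 474 kJ/mol.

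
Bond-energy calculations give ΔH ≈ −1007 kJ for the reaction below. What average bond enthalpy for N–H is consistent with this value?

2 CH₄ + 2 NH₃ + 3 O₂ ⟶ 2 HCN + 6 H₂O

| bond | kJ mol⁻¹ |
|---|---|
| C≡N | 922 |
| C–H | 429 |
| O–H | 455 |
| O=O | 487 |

D(N–H) ≈ 377 kJ/mol

Let D be the N–H bond energy.
Σ(broken) = 8×429 + 6×D + 3×487 = 4893 + 6D
Σ(formed) = 2×922 + 2×429 + 12×455 = 8162
ΔH = Σ(broken) − Σ(formed) = (4893 + 6D) − (8162) = −3269 + 6D
Setting this equal to −1007 kJ gives 6D = 2262, so D = 377 kJ/mol.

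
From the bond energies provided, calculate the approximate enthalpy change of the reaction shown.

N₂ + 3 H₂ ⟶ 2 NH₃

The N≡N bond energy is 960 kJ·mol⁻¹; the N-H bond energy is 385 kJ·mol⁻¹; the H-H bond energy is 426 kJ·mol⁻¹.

ΔH ≈ −72 kJ

Bonds broken (reactants):
  H-H: 3 × 426 = 1278
  N≡N: 1 × 960 = 960
  Σ(broken) = 2238 kJ
Bonds formed (products):
  N-H: 6 × 385 = 2310
  Σ(formed) = 2310 kJ
ΔH = Σ(broken) − Σ(formed) = 2238 − 2310 = −72 kJ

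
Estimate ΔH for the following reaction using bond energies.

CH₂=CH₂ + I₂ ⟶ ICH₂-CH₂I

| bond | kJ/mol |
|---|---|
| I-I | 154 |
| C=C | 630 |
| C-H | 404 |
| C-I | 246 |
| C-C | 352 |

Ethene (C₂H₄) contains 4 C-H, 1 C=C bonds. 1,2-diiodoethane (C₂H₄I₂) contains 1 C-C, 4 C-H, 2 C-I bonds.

Bonds broken (reactants):
  C-H: 4 × 404 = 1616
  C=C: 1 × 630 = 630
  I-I: 1 × 154 = 154
  Σ(broken) = 2400 kJ
Bonds formed (products):
  C-C: 1 × 352 = 352
  C-H: 4 × 404 = 1616
  C-I: 2 × 246 = 492
  Σ(formed) = 2460 kJ
ΔH = Σ(broken) − Σ(formed) = 2400 − 2460 = −60 kJ

ΔH ≈ −60 kJ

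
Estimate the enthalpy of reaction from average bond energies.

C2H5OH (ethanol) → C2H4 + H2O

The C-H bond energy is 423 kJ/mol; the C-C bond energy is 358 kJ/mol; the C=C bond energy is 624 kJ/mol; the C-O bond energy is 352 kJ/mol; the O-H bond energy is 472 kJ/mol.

ΔH ≈ +37 kJ

Bonds broken (reactants):
  C-C: 1 × 358 = 358
  C-H: 5 × 423 = 2115
  C-O: 1 × 352 = 352
  O-H: 1 × 472 = 472
  Σ(broken) = 3297 kJ
Bonds formed (products):
  C-H: 4 × 423 = 1692
  C=C: 1 × 624 = 624
  O-H: 2 × 472 = 944
  Σ(formed) = 3260 kJ
ΔH = Σ(broken) − Σ(formed) = 3297 − 3260 = +37 kJ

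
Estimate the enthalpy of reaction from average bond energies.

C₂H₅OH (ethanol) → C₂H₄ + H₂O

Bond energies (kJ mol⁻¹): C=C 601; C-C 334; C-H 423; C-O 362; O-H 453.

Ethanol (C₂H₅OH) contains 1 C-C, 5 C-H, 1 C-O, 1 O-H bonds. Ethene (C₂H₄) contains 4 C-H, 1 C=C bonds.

ΔH ≈ +65 kJ

Bonds broken (reactants):
  C-C: 1 × 334 = 334
  C-H: 5 × 423 = 2115
  C-O: 1 × 362 = 362
  O-H: 1 × 453 = 453
  Σ(broken) = 3264 kJ
Bonds formed (products):
  C-H: 4 × 423 = 1692
  C=C: 1 × 601 = 601
  O-H: 2 × 453 = 906
  Σ(formed) = 3199 kJ
ΔH = Σ(broken) − Σ(formed) = 3264 − 3199 = +65 kJ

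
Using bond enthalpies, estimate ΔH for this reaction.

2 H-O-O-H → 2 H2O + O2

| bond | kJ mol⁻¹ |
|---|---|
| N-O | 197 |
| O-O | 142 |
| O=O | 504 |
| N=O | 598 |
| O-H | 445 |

ΔH ≈ −220 kJ

Bonds broken (reactants):
  O-H: 4 × 445 = 1780
  O-O: 2 × 142 = 284
  Σ(broken) = 2064 kJ
Bonds formed (products):
  O-H: 4 × 445 = 1780
  O=O: 1 × 504 = 504
  Σ(formed) = 2284 kJ
ΔH = Σ(broken) − Σ(formed) = 2064 − 2284 = −220 kJ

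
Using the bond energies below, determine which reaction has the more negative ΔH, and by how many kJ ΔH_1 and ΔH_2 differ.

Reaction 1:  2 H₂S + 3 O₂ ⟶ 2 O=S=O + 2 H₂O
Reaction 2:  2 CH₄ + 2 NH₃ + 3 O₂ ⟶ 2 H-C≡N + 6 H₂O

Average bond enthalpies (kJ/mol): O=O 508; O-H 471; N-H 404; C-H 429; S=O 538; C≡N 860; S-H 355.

Reaction 1, by 242 kJ

Reaction 1:
  Bonds broken (reactants):
    O=O: 3 × 508 = 1524
    S-H: 4 × 355 = 1420
    Σ(broken) = 2944 kJ
  Bonds formed (products):
    O-H: 4 × 471 = 1884
    S=O: 4 × 538 = 2152
    Σ(formed) = 4036 kJ
  ΔH_1 = 2944 − 4036 = −1092 kJ
Reaction 2:
  Bonds broken (reactants):
    C-H: 8 × 429 = 3432
    N-H: 6 × 404 = 2424
    O=O: 3 × 508 = 1524
    Σ(broken) = 7380 kJ
  Bonds formed (products):
    C≡N: 2 × 860 = 1720
    C-H: 2 × 429 = 858
    O-H: 12 × 471 = 5652
    Σ(formed) = 8230 kJ
  ΔH_2 = 7380 − 8230 = −850 kJ
ΔH_1 − ΔH_2 = −242 kJ, so reaction 1 has the more negative ΔH; |ΔH_1 − ΔH_2| = 242 kJ.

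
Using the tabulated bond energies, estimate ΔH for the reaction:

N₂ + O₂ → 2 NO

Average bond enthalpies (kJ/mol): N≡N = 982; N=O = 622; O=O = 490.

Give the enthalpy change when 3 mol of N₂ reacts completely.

ΔH = +684 kJ

Bonds broken (reactants):
  N≡N: 1 × 982 = 982
  O=O: 1 × 490 = 490
  Σ(broken) = 1472 kJ
Bonds formed (products):
  N=O: 2 × 622 = 1244
  Σ(formed) = 1244 kJ
ΔH = Σ(broken) − Σ(formed) = 1472 − 1244 = +228 kJ
For 3× the reaction as written: 3 × (+228) = +684 kJ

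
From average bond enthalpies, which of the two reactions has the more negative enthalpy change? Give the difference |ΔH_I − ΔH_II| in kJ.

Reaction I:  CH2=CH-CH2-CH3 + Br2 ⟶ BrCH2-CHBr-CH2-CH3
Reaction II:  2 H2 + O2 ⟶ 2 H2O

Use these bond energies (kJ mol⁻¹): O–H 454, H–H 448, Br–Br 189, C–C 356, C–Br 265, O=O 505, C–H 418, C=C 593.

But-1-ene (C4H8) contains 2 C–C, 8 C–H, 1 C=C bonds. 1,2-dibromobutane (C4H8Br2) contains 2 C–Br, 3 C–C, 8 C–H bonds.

Reaction II, by 311 kJ

Reaction I:
  Bonds broken (reactants):
    Br–Br: 1 × 189 = 189
    C–C: 2 × 356 = 712
    C–H: 8 × 418 = 3344
    C=C: 1 × 593 = 593
    Σ(broken) = 4838 kJ
  Bonds formed (products):
    C–Br: 2 × 265 = 530
    C–C: 3 × 356 = 1068
    C–H: 8 × 418 = 3344
    Σ(formed) = 4942 kJ
  ΔH_I = 4838 − 4942 = −104 kJ
Reaction II:
  Bonds broken (reactants):
    H–H: 2 × 448 = 896
    O=O: 1 × 505 = 505
    Σ(broken) = 1401 kJ
  Bonds formed (products):
    O–H: 4 × 454 = 1816
    Σ(formed) = 1816 kJ
  ΔH_II = 1401 − 1816 = −415 kJ
ΔH_I − ΔH_II = +311 kJ, so reaction II has the more negative ΔH; |ΔH_I − ΔH_II| = 311 kJ.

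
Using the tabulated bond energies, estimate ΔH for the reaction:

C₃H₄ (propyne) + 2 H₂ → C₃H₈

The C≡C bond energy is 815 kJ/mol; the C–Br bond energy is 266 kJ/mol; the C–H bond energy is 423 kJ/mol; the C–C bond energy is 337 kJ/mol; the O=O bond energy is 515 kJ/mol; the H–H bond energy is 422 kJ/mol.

Bonds broken (reactants):
  C≡C: 1 × 815 = 815
  C–C: 1 × 337 = 337
  C–H: 4 × 423 = 1692
  H–H: 2 × 422 = 844
  Σ(broken) = 3688 kJ
Bonds formed (products):
  C–C: 2 × 337 = 674
  C–H: 8 × 423 = 3384
  Σ(formed) = 4058 kJ
ΔH = Σ(broken) − Σ(formed) = 3688 − 4058 = −370 kJ

ΔH ≈ −370 kJ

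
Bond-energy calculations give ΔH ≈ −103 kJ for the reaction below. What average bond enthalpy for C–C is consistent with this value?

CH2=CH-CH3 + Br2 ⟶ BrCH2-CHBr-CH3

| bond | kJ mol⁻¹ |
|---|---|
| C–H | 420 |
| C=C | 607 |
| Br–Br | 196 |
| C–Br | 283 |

D(C–C) ≈ 340 kJ/mol

Let D be the C–C bond energy.
Σ(broken) = 1×196 + 1×D + 6×420 + 1×607 = 3323 + D
Σ(formed) = 2×283 + 2×D + 6×420 = 3086 + 2D
ΔH = Σ(broken) − Σ(formed) = (3323 + D) − (3086 + 2D) = +237 − D
Setting this equal to −103 kJ gives D = 340 kJ/mol.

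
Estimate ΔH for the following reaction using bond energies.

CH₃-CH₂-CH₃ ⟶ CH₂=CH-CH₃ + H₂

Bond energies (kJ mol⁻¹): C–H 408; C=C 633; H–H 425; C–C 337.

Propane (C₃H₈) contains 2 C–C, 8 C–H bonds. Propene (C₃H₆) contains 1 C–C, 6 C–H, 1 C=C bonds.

Bonds broken (reactants):
  C–C: 2 × 337 = 674
  C–H: 8 × 408 = 3264
  Σ(broken) = 3938 kJ
Bonds formed (products):
  C–C: 1 × 337 = 337
  C–H: 6 × 408 = 2448
  C=C: 1 × 633 = 633
  H–H: 1 × 425 = 425
  Σ(formed) = 3843 kJ
ΔH = Σ(broken) − Σ(formed) = 3938 − 3843 = +95 kJ

ΔH ≈ +95 kJ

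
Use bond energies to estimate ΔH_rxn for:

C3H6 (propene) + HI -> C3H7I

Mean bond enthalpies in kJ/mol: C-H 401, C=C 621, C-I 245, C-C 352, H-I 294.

Bonds broken (reactants):
  C-C: 1 × 352 = 352
  C-H: 6 × 401 = 2406
  C=C: 1 × 621 = 621
  H-I: 1 × 294 = 294
  Σ(broken) = 3673 kJ
Bonds formed (products):
  C-C: 2 × 352 = 704
  C-H: 7 × 401 = 2807
  C-I: 1 × 245 = 245
  Σ(formed) = 3756 kJ
ΔH = Σ(broken) − Σ(formed) = 3673 − 3756 = −83 kJ

ΔH ≈ −83 kJ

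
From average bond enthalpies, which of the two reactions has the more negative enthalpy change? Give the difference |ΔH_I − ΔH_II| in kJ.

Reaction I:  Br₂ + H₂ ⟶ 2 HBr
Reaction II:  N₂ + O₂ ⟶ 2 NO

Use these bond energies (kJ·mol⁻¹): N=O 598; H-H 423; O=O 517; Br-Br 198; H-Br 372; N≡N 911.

Reaction I:
  Bonds broken (reactants):
    Br-Br: 1 × 198 = 198
    H-H: 1 × 423 = 423
    Σ(broken) = 621 kJ
  Bonds formed (products):
    H-Br: 2 × 372 = 744
    Σ(formed) = 744 kJ
  ΔH_I = 621 − 744 = −123 kJ
Reaction II:
  Bonds broken (reactants):
    N≡N: 1 × 911 = 911
    O=O: 1 × 517 = 517
    Σ(broken) = 1428 kJ
  Bonds formed (products):
    N=O: 2 × 598 = 1196
    Σ(formed) = 1196 kJ
  ΔH_II = 1428 − 1196 = +232 kJ
ΔH_I − ΔH_II = −355 kJ, so reaction I has the more negative ΔH; |ΔH_I − ΔH_II| = 355 kJ.

Reaction I, by 355 kJ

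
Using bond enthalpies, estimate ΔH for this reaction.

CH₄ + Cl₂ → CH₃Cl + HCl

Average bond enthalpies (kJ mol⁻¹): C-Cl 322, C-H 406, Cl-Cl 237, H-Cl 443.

Bonds broken (reactants):
  C-H: 4 × 406 = 1624
  Cl-Cl: 1 × 237 = 237
  Σ(broken) = 1861 kJ
Bonds formed (products):
  C-Cl: 1 × 322 = 322
  C-H: 3 × 406 = 1218
  H-Cl: 1 × 443 = 443
  Σ(formed) = 1983 kJ
ΔH = Σ(broken) − Σ(formed) = 1861 − 1983 = −122 kJ

ΔH ≈ −122 kJ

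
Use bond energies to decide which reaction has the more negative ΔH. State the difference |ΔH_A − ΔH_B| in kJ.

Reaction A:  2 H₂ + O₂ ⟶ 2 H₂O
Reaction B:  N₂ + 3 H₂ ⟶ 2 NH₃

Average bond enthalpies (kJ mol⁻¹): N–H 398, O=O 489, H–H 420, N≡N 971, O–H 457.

Reaction A:
  Bonds broken (reactants):
    H–H: 2 × 420 = 840
    O=O: 1 × 489 = 489
    Σ(broken) = 1329 kJ
  Bonds formed (products):
    O–H: 4 × 457 = 1828
    Σ(formed) = 1828 kJ
  ΔH_A = 1329 − 1828 = −499 kJ
Reaction B:
  Bonds broken (reactants):
    H–H: 3 × 420 = 1260
    N≡N: 1 × 971 = 971
    Σ(broken) = 2231 kJ
  Bonds formed (products):
    N–H: 6 × 398 = 2388
    Σ(formed) = 2388 kJ
  ΔH_B = 2231 − 2388 = −157 kJ
ΔH_A − ΔH_B = −342 kJ, so reaction A has the more negative ΔH; |ΔH_A − ΔH_B| = 342 kJ.

Reaction A, by 342 kJ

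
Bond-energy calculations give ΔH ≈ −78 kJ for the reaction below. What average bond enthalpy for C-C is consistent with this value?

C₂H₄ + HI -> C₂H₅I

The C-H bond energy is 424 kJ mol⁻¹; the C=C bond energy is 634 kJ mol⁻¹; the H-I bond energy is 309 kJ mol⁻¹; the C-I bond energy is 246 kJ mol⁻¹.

D(C-C) ≈ 351 kJ/mol

Let D be the C-C bond energy.
Σ(broken) = 4×424 + 1×634 + 1×309 = 2639
Σ(formed) = 1×D + 5×424 + 1×246 = 2366 + D
ΔH = Σ(broken) − Σ(formed) = (2639) − (2366 + D) = +273 − D
Setting this equal to −78 kJ gives D = 351 kJ/mol.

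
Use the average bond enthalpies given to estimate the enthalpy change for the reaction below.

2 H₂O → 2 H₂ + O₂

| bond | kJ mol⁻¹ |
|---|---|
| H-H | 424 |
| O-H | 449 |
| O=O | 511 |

ΔH ≈ +437 kJ

Bonds broken (reactants):
  O-H: 4 × 449 = 1796
  Σ(broken) = 1796 kJ
Bonds formed (products):
  H-H: 2 × 424 = 848
  O=O: 1 × 511 = 511
  Σ(formed) = 1359 kJ
ΔH = Σ(broken) − Σ(formed) = 1796 − 1359 = +437 kJ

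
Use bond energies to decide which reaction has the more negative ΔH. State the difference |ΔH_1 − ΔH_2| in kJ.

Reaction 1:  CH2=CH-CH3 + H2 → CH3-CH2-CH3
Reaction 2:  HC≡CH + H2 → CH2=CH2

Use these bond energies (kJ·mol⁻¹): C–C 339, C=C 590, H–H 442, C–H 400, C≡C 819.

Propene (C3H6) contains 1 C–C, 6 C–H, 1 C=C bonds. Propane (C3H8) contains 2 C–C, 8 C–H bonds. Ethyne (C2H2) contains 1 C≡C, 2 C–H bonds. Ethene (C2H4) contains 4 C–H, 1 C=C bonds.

Reaction 2, by 22 kJ

Reaction 1:
  Bonds broken (reactants):
    C–C: 1 × 339 = 339
    C–H: 6 × 400 = 2400
    C=C: 1 × 590 = 590
    H–H: 1 × 442 = 442
    Σ(broken) = 3771 kJ
  Bonds formed (products):
    C–C: 2 × 339 = 678
    C–H: 8 × 400 = 3200
    Σ(formed) = 3878 kJ
  ΔH_1 = 3771 − 3878 = −107 kJ
Reaction 2:
  Bonds broken (reactants):
    C≡C: 1 × 819 = 819
    C–H: 2 × 400 = 800
    H–H: 1 × 442 = 442
    Σ(broken) = 2061 kJ
  Bonds formed (products):
    C–H: 4 × 400 = 1600
    C=C: 1 × 590 = 590
    Σ(formed) = 2190 kJ
  ΔH_2 = 2061 − 2190 = −129 kJ
ΔH_1 − ΔH_2 = +22 kJ, so reaction 2 has the more negative ΔH; |ΔH_1 − ΔH_2| = 22 kJ.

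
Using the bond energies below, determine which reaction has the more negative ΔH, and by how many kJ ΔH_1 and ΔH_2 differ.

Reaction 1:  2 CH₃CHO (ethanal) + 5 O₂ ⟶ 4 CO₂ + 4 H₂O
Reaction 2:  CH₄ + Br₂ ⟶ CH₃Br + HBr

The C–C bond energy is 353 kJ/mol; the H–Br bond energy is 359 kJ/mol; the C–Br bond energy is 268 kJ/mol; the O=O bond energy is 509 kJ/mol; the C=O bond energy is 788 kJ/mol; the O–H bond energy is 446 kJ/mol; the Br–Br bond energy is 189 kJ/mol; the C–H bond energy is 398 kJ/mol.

Reaction 1:
  Bonds broken (reactants):
    C–C: 2 × 353 = 706
    C–H: 8 × 398 = 3184
    C=O: 2 × 788 = 1576
    O=O: 5 × 509 = 2545
    Σ(broken) = 8011 kJ
  Bonds formed (products):
    C=O: 8 × 788 = 6304
    O–H: 8 × 446 = 3568
    Σ(formed) = 9872 kJ
  ΔH_1 = 8011 − 9872 = −1861 kJ
Reaction 2:
  Bonds broken (reactants):
    Br–Br: 1 × 189 = 189
    C–H: 4 × 398 = 1592
    Σ(broken) = 1781 kJ
  Bonds formed (products):
    C–Br: 1 × 268 = 268
    C–H: 3 × 398 = 1194
    H–Br: 1 × 359 = 359
    Σ(formed) = 1821 kJ
  ΔH_2 = 1781 − 1821 = −40 kJ
ΔH_1 − ΔH_2 = −1821 kJ, so reaction 1 has the more negative ΔH; |ΔH_1 − ΔH_2| = 1821 kJ.

Reaction 1, by 1821 kJ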